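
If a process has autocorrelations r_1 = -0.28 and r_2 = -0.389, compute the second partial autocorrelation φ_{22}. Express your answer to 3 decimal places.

φ_{22} = (r_2 − r_1²) / (1 − r_1²)
r_1² = (-0.28)² = 0.0784
Numerator = -0.389 − 0.0784 = -0.4674; denominator = 1 − 0.0784 = 0.9216
φ_{22} = -0.4674 / 0.9216 = -0.507

-0.507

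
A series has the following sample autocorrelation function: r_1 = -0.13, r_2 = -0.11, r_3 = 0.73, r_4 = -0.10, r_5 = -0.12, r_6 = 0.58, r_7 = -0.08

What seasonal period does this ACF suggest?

3

The largest autocorrelation is r_3 = 0.73, with a weaker echo at lag 6 (0.58); the remaining lags stay at or below -0.08.
The dominant spike at lag 3 indicates a seasonal period of 3.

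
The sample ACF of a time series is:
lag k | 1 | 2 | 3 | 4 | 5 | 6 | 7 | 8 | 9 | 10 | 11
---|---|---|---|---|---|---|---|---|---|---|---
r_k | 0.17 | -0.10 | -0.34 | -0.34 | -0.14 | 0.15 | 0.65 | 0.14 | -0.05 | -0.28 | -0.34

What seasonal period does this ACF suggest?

The largest autocorrelation is r_7 = 0.65; the remaining lags stay at or below 0.17.
The dominant spike at lag 7 indicates a seasonal period of 7.

7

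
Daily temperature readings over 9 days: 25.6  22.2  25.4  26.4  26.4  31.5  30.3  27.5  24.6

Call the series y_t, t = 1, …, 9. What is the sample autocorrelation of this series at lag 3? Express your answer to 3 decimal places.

-0.245

Mean ȳ = (25.6 + 22.2 + 25.4 + 26.4 + 26.4 + 31.5 + 30.3 + 27.5 + 24.6)/9 = 26.6556
Σ(y_t−ȳ)(y_{t+3}−ȳ) = (0.2698) + (1.1386) + (-6.0825) + (-0.9314) + (-0.2158) + (-9.9580) = -15.7793
Denominator Σ(y_t−ȳ)² = 64.3622
r_3 = -15.7793 / 64.3622 = -0.245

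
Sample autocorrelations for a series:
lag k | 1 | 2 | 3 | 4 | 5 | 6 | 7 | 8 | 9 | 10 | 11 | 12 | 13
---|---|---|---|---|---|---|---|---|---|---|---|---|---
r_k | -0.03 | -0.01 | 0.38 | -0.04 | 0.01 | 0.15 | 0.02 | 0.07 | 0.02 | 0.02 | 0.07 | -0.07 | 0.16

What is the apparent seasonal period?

The largest autocorrelation is r_3 = 0.38; the remaining lags stay at or below 0.16.
The dominant spike at lag 3 indicates a seasonal period of 3.

3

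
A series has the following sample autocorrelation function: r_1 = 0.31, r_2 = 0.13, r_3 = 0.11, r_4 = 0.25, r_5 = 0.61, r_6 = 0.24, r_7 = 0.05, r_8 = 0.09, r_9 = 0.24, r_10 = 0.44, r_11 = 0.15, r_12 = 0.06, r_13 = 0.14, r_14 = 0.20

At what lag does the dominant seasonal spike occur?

5

The largest autocorrelation is r_5 = 0.61, with a weaker echo at lag 10 (0.44); the remaining lags stay at or below 0.31. The elevated value at lag 1 (0.31), dropping to 0.13 at lag 2, reflects decaying short-term dependence rather than seasonality.
The dominant spike at lag 5 indicates a seasonal period of 5.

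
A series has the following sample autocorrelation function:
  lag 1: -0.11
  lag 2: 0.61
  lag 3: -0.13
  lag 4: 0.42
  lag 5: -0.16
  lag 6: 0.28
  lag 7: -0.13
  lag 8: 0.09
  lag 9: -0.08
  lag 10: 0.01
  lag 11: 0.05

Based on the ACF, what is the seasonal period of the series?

The largest autocorrelation is r_2 = 0.61, with weaker echoes at lags 4 (0.42) and 6 (0.28); the remaining lags stay at or below 0.09.
The dominant spike at lag 2 indicates a seasonal period of 2.

2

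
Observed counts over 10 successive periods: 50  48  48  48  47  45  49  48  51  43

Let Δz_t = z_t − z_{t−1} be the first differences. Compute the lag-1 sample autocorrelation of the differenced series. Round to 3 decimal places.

-0.377

First differences Δz: -2, 0, 0, -1, -2, 4, -1, 3, -8
Mean of differences = -0.7778
Numerator Σ(Δz_t−Δz̄)(Δz_{t+1}−Δz̄) = -35.2716
Denominator Σ(Δz_t−Δz̄)² = 93.5556
r_1(Δz) = -35.2716 / 93.5556 = -0.377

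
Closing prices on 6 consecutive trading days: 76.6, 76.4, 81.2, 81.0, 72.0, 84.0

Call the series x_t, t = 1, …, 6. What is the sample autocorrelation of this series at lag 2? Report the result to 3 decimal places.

Mean x̄ = (76.6 + 76.4 + 81.2 + 81.0 + 72.0 + 84.0)/6 = 78.5333
Σ(x_t−x̄)(x_{t+2}−x̄) = (-5.1556) + (-5.2622) + (-17.4222) + (13.4844) = -14.3556
Denominator Σ(x_t−x̄)² = 94.0533
r_2 = -14.3556 / 94.0533 = -0.153

-0.153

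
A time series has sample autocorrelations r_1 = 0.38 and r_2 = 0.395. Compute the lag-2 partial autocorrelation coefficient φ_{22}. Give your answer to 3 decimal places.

φ_{22} = (r_2 − r_1²) / (1 − r_1²)
r_1² = (0.38)² = 0.1444
Numerator = 0.395 − 0.1444 = 0.2506; denominator = 1 − 0.1444 = 0.8556
φ_{22} = 0.2506 / 0.8556 = 0.293

0.293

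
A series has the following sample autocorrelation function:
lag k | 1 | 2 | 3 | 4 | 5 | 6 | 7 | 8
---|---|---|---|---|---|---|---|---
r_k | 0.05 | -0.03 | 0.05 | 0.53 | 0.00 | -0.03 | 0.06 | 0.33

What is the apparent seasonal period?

The largest autocorrelation is r_4 = 0.53, with a weaker echo at lag 8 (0.33); the remaining lags stay at or below 0.06.
The dominant spike at lag 4 indicates a seasonal period of 4.

4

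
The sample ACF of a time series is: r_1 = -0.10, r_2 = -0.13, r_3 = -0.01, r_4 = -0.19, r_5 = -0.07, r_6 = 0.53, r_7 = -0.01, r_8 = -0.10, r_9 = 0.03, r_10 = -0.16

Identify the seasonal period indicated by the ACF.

6

The largest autocorrelation is r_6 = 0.53; the remaining lags stay at or below 0.03.
The dominant spike at lag 6 indicates a seasonal period of 6.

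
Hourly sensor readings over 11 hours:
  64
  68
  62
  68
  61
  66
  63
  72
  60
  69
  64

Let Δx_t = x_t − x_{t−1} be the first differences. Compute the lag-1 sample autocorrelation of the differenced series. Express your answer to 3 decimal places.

First differences Δx: 4, -6, 6, -7, 5, -3, 9, -12, 9, -5
Mean of differences = 0.0000
Numerator Σ(Δx_t−Δx̄)(Δx_{t+1}−Δx̄) = -440.0000
Denominator Σ(Δx_t−Δx̄)² = 502.0000
r_1(Δx) = -440.0000 / 502.0000 = -0.876

-0.876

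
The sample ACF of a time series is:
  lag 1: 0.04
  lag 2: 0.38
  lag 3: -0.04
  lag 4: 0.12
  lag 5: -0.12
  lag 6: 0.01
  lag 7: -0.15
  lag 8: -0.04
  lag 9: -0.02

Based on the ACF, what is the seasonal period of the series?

2

The largest autocorrelation is r_2 = 0.38; the remaining lags stay at or below 0.12.
The dominant spike at lag 2 indicates a seasonal period of 2.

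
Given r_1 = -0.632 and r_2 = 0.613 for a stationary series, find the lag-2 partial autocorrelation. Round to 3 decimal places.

0.356

φ_{22} = (r_2 − r_1²) / (1 − r_1²)
r_1² = (-0.632)² = 0.399424
Numerator = 0.613 − 0.3994 = 0.2136; denominator = 1 − 0.3994 = 0.6006
φ_{22} = 0.2136 / 0.6006 = 0.356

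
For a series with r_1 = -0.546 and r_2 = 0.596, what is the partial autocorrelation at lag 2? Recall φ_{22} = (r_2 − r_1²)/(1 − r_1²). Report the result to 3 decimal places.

φ_{22} = (r_2 − r_1²) / (1 − r_1²)
r_1² = (-0.546)² = 0.298116
Numerator = 0.596 − 0.2981 = 0.2979; denominator = 1 − 0.2981 = 0.7019
φ_{22} = 0.2979 / 0.7019 = 0.424

0.424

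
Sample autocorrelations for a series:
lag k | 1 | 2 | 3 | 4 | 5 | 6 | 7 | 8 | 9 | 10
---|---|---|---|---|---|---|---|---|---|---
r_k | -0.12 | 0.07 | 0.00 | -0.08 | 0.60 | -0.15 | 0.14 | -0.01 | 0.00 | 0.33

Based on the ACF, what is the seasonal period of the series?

5

The largest autocorrelation is r_5 = 0.60, with a weaker echo at lag 10 (0.33); the remaining lags stay at or below 0.14.
The dominant spike at lag 5 indicates a seasonal period of 5.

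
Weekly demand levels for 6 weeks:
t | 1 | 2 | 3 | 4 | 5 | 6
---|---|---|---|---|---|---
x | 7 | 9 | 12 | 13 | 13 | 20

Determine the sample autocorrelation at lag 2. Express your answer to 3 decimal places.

0.045

Mean x̄ = (7 + 9 + 12 + 13 + 13 + 20)/6 = 12.3333
Deviations from mean: -5.3333, -3.3333, -0.3333, 0.6667, 0.6667, 7.6667
Σ(x_t−x̄)(x_{t+2}−x̄) = (1.7778) + (-2.2222) + (-0.2222) + (5.1111) = 4.4444
Denominator Σ(x_t−x̄)² = 99.3333
r_2 = 4.4444 / 99.3333 = 0.045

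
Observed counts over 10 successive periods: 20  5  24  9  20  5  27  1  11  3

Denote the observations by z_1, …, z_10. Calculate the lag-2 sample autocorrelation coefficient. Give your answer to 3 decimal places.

Mean z̄ = (20 + 5 + 24 + 9 + 20 + 5 + 27 + 1 + 11 + 3)/10 = 12.5000
Numerator Σ_{t=1}^{8}(z_t−z̄)(z_{t+2}−z̄) = 507.5000
Denominator Σ(z_t−z̄)² = 804.5000
r_2 = 507.5000 / 804.5000 = 0.631

0.631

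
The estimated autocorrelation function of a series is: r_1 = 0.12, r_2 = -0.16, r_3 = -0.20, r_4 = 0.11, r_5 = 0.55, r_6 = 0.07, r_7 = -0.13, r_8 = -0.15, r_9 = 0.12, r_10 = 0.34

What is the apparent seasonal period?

5

The largest autocorrelation is r_5 = 0.55, with a weaker echo at lag 10 (0.34); the remaining lags stay at or below 0.12.
The dominant spike at lag 5 indicates a seasonal period of 5.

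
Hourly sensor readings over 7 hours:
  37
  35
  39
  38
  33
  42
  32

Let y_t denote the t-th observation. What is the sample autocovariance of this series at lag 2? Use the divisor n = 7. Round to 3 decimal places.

Mean ȳ = (37 + 35 + 39 + 38 + 33 + 42 + 32)/7 = 36.5714
Deviations: 0.4286, -1.5714, 2.4286, 1.4286, -3.5714, 5.4286, -4.5714
Σ_{t=1}^{5}(y_t−ȳ)(y_{t+2}−ȳ) = 14.2041
γ_2 = 14.2041 / 7 = 2.029

2.029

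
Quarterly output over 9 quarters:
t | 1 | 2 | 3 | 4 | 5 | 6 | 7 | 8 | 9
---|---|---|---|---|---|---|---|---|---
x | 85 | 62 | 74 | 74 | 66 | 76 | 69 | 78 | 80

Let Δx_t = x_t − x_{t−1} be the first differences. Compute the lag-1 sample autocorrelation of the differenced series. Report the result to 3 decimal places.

First differences Δx: -23, 12, 0, -8, 10, -7, 9, 2
Mean of differences = -0.6250
Numerator Σ(Δx_t−Δx̄)(Δx_{t+1}−Δx̄) = -461.3906
Denominator Σ(Δx_t−Δx̄)² = 967.8750
r_1(Δx) = -461.3906 / 967.8750 = -0.477

-0.477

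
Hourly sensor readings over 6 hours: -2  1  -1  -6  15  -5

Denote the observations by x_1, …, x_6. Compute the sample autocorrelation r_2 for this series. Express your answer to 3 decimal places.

0.045

Mean x̄ = (-2 + 1 − 1 − 6 + 15 − 5)/6 = 0.3333
Numerator Σ_{t=1}^{4}(x_t−x̄)(x_{t+2}−x̄) = 13.1111
Denominator Σ(x_t−x̄)² = 291.3333
r_2 = 13.1111 / 291.3333 = 0.045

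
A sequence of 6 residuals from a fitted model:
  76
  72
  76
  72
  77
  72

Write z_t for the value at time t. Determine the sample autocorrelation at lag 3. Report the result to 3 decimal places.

Mean z̄ = (76 + 72 + 76 + 72 + 77 + 72)/6 = 74.1667
Σ(z_t−z̄)(z_{t+3}−z̄) = (-3.9722) + (-6.1389) + (-3.9722) = -14.0833
Denominator Σ(z_t−z̄)² = 28.8333
r_3 = -14.0833 / 28.8333 = -0.488

-0.488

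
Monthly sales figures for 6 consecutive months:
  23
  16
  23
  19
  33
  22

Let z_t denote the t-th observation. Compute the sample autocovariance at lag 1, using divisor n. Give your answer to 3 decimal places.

Mean z̄ = (23 + 16 + 23 + 19 + 33 + 22)/6 = 22.6667
Deviations: 0.3333, -6.6667, 0.3333, -3.6667, 10.3333, -0.6667
Σ_{t=1}^{5}(z_t−z̄)(z_{t+1}−z̄) = -50.4444
γ_1 = -50.4444 / 6 = -8.407

-8.407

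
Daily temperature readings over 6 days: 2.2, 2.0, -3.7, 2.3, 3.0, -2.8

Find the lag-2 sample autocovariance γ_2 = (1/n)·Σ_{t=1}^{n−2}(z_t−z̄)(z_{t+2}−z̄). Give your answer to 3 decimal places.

Mean z̄ = (2.2 + 2.0 − 3.7 + 2.3 + 3.0 − 2.8)/6 = 0.5000
Σ_{t=1}^{4}(z_t−z̄)(z_{t+2}−z̄) = -20.8800
γ_2 = -20.8800 / 6 = -3.480

-3.480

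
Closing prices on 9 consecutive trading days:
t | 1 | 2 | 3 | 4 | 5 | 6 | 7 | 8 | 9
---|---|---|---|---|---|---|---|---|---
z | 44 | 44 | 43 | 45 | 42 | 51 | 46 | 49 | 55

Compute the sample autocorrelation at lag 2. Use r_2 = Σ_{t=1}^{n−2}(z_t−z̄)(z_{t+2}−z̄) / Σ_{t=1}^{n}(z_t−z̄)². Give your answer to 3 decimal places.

0.212

Mean z̄ = (44 + 44 + 43 + 45 + 42 + 51 + 46 + 49 + 55)/9 = 46.5556
Σ(z_t−z̄)(z_{t+2}−z̄) = (9.0864) + (3.9753) + (16.1975) + (-6.9136) + (2.5309) + (10.8642) + (-4.6914) = 31.0494
Denominator Σ(z_t−z̄)² = 146.2222
r_2 = 31.0494 / 146.2222 = 0.212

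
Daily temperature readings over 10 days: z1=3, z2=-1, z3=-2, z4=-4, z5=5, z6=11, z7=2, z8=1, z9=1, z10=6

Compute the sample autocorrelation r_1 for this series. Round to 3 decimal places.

0.233

Mean z̄ = (3 − 1 − 2 − 4 + 5 + 11 + 2 + 1 + 1 + 6)/10 = 2.2000
Numerator Σ_{t=1}^{9}(z_t−z̄)(z_{t+1}−z̄) = 39.5600
Denominator Σ(z_t−z̄)² = 169.6000
r_1 = 39.5600 / 169.6000 = 0.233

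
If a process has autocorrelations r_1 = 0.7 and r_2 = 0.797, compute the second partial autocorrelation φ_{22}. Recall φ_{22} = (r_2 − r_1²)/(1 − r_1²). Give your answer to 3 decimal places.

0.602

φ_{22} = (r_2 − r_1²) / (1 − r_1²)
r_1² = (0.7)² = 0.49
Numerator = 0.797 − 0.4900 = 0.3070; denominator = 1 − 0.4900 = 0.5100
φ_{22} = 0.3070 / 0.5100 = 0.602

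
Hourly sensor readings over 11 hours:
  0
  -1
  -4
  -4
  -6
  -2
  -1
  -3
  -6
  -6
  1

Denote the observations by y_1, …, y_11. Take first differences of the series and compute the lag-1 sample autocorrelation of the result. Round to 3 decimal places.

0.038

First differences Δy: -1, -3, 0, -2, 4, 1, -2, -3, 0, 7
Mean of differences = 0.1000
Numerator Σ(Δy_t−Δȳ)(Δy_{t+1}−Δȳ) = 3.4900
Denominator Σ(Δy_t−Δȳ)² = 92.9000
r_1(Δy) = 3.4900 / 92.9000 = 0.038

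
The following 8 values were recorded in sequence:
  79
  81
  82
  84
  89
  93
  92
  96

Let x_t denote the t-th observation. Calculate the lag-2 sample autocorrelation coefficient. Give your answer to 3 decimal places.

Mean x̄ = (79 + 81 + 82 + 84 + 89 + 93 + 92 + 96)/8 = 87.0000
Deviations from mean: -8.0000, -6.0000, -5.0000, -3.0000, 2.0000, 6.0000, 5.0000, 9.0000
Numerator Σ_{t=1}^{6}(x_t−x̄)(x_{t+2}−x̄) = 94.0000
Denominator Σ(x_t−x̄)² = 280.0000
r_2 = 94.0000 / 280.0000 = 0.336

0.336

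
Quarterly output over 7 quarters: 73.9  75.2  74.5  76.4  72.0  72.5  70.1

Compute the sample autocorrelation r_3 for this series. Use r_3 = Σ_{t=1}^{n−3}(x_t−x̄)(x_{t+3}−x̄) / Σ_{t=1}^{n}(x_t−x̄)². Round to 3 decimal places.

-0.451

Mean x̄ = (73.9 + 75.2 + 74.5 + 76.4 + 72.0 + 72.5 + 70.1)/7 = 73.5143
Deviations from mean: 0.3857, 1.6857, 0.9857, 2.8857, -1.5143, -1.0143, -3.4143
Σ(x_t−x̄)(x_{t+3}−x̄) = (1.1131) + (-2.5527) + (-0.9998) + (-9.8527) = -12.2920
Denominator Σ(x_t−x̄)² = 27.2686
r_3 = -12.2920 / 27.2686 = -0.451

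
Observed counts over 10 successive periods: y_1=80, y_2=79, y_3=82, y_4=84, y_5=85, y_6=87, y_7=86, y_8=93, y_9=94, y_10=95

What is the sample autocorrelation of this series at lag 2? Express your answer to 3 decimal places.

0.365

Mean ȳ = (80 + 79 + 82 + 84 + 85 + 87 + 86 + 93 + 94 + 95)/10 = 86.5000
Numerator Σ_{t=1}^{8}(y_t−ȳ)(y_{t+2}−ȳ) = 109.0000
Denominator Σ(y_t−ȳ)² = 298.5000
r_2 = 109.0000 / 298.5000 = 0.365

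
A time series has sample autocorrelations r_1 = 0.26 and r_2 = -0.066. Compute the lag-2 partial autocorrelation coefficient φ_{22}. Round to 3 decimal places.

-0.143

φ_{22} = (r_2 − r_1²) / (1 − r_1²)
r_1² = (0.26)² = 0.0676
Numerator = -0.066 − 0.0676 = -0.1336; denominator = 1 − 0.0676 = 0.9324
φ_{22} = -0.1336 / 0.9324 = -0.143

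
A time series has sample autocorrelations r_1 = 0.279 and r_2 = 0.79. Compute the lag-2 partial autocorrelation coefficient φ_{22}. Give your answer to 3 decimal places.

0.772

φ_{22} = (r_2 − r_1²) / (1 − r_1²)
r_1² = (0.279)² = 0.077841
Numerator = 0.79 − 0.0778 = 0.7122; denominator = 1 − 0.0778 = 0.9222
φ_{22} = 0.7122 / 0.9222 = 0.772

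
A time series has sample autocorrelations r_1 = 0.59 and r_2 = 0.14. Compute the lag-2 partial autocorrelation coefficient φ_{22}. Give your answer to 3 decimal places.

φ_{22} = (r_2 − r_1²) / (1 − r_1²)
r_1² = (0.59)² = 0.3481
Numerator = 0.14 − 0.3481 = -0.2081; denominator = 1 − 0.3481 = 0.6519
φ_{22} = -0.2081 / 0.6519 = -0.319

-0.319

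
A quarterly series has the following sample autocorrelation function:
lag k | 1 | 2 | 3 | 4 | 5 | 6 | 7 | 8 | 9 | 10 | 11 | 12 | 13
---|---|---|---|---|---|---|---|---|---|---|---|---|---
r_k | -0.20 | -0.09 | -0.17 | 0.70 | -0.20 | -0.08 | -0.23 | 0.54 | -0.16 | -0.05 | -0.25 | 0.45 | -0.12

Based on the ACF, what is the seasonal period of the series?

4

The largest autocorrelation is r_4 = 0.70, with weaker echoes at lags 8 (0.54) and 12 (0.45); the remaining lags stay at or below -0.05.
The dominant spike at lag 4 indicates a seasonal period of 4.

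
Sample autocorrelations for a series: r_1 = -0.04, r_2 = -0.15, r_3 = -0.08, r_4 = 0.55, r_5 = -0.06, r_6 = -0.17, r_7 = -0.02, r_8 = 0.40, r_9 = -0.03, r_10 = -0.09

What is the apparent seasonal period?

4

The largest autocorrelation is r_4 = 0.55, with a weaker echo at lag 8 (0.40); the remaining lags stay at or below -0.02.
The dominant spike at lag 4 indicates a seasonal period of 4.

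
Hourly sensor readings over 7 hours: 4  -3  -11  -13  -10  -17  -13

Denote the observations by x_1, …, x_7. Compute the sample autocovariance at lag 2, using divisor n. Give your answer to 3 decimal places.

-1.714

Mean x̄ = (4 − 3 − 11 − 13 − 10 − 17 − 13)/7 = -9.0000
Σ_{t=1}^{5}(x_t−x̄)(x_{t+2}−x̄) = -12.0000
γ_2 = -12.0000 / 7 = -1.714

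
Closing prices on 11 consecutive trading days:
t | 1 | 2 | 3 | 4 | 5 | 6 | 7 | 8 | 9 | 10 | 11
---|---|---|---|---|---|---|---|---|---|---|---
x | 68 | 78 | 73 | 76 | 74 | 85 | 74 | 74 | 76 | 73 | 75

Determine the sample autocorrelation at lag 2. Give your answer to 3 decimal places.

Mean x̄ = (68 + 78 + 73 + 76 + 74 + 85 + 74 + 74 + 76 + 73 + 75)/11 = 75.0909
Numerator Σ_{t=1}^{9}(x_t−x̄)(x_{t+2}−x̄) = 20.3471
Denominator Σ(x_t−x̄)² = 170.9091
r_2 = 20.3471 / 170.9091 = 0.119

0.119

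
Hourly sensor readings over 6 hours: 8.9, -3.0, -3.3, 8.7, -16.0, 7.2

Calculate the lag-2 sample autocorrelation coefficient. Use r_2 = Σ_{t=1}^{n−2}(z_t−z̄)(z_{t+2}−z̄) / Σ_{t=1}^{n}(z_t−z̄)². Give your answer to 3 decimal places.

Mean z̄ = (8.9 − 3.0 − 3.3 + 8.7 − 16.0 + 7.2)/6 = 0.4167
Deviations from mean: 8.4833, -3.4167, -3.7167, 8.2833, -16.4167, 6.7833
Σ(z_t−z̄)(z_{t+2}−z̄) = (-31.5297) + (-28.3014) + (61.0153) + (56.1886) = 57.3728
Denominator Σ(z_t−z̄)² = 481.5883
r_2 = 57.3728 / 481.5883 = 0.119

0.119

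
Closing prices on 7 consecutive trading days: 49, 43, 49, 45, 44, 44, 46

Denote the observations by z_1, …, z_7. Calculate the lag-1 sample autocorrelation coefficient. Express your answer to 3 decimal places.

Mean z̄ = (49 + 43 + 49 + 45 + 44 + 44 + 46)/7 = 45.7143
Deviations from mean: 3.2857, -2.7143, 3.2857, -0.7143, -1.7143, -1.7143, 0.2857
Σ(z_t−z̄)(z_{t+1}−z̄) = (-8.9184) + (-8.9184) + (-2.3469) + (1.2245) + (2.9388) + (-0.4898) = -16.5102
Denominator Σ(z_t−z̄)² = 35.4286
r_1 = -16.5102 / 35.4286 = -0.466

-0.466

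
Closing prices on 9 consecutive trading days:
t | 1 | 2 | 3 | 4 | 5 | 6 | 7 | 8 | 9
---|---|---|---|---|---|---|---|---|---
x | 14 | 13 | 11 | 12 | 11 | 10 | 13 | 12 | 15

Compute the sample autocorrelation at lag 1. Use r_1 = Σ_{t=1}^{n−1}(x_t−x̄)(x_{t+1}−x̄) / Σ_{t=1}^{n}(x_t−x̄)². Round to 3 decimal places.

0.078

Mean x̄ = (14 + 13 + 11 + 12 + 11 + 10 + 13 + 12 + 15)/9 = 12.3333
Numerator Σ_{t=1}^{8}(x_t−x̄)(x_{t+1}−x̄) = 1.5556
Denominator Σ(x_t−x̄)² = 20.0000
r_1 = 1.5556 / 20.0000 = 0.078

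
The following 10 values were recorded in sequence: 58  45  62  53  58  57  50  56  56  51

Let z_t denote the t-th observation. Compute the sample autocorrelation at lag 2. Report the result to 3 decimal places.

0.176

Mean z̄ = (58 + 45 + 62 + 53 + 58 + 57 + 50 + 56 + 56 + 51)/10 = 54.6000
Numerator Σ_{t=1}^{8}(z_t−z̄)(z_{t+2}−z̄) = 38.0800
Denominator Σ(z_t−z̄)² = 216.4000
r_2 = 38.0800 / 216.4000 = 0.176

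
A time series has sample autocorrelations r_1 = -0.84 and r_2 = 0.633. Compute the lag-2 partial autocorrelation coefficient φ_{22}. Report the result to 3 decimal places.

-0.247

φ_{22} = (r_2 − r_1²) / (1 − r_1²)
r_1² = (-0.84)² = 0.7056
Numerator = 0.633 − 0.7056 = -0.0726; denominator = 1 − 0.7056 = 0.2944
φ_{22} = -0.0726 / 0.2944 = -0.247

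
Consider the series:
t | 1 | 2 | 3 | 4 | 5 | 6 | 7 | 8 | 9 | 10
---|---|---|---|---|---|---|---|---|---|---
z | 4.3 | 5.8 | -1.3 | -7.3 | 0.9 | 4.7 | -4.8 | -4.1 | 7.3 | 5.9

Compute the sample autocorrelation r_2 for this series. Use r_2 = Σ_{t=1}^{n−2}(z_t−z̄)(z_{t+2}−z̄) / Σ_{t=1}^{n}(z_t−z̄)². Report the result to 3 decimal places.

-0.634

Mean z̄ = (4.3 + 5.8 − 1.3 − 7.3 + 0.9 + 4.7 − 4.8 − 4.1 + 7.3 + 5.9)/10 = 1.1400
Numerator Σ_{t=1}^{8}(z_t−z̄)(z_{t+2}−z̄) = -155.2632
Denominator Σ(z_t−z̄)² = 244.9640
r_2 = -155.2632 / 244.9640 = -0.634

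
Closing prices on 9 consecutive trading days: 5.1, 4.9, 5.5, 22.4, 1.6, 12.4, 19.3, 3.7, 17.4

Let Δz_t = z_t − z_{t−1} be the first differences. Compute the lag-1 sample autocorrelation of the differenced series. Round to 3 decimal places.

-0.628

First differences Δz: -0.2, 0.6, 16.9, -20.8, 10.8, 6.9, -15.6, 13.7
Mean of differences = 1.5375
Numerator Σ(Δz_t−Δz̄)(Δz_{t+1}−Δz̄) = -813.4989
Denominator Σ(Δz_t−Δz̄)² = 1295.0388
r_1(Δz) = -813.4989 / 1295.0388 = -0.628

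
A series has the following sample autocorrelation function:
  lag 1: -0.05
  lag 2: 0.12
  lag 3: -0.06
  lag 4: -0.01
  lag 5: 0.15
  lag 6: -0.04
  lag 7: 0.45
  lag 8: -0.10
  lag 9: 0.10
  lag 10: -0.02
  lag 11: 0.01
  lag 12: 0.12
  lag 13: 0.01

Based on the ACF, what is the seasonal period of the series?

The largest autocorrelation is r_7 = 0.45; the remaining lags stay at or below 0.15.
The dominant spike at lag 7 indicates a seasonal period of 7.

7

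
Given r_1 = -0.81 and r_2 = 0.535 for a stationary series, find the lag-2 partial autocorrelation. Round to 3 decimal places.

-0.352

φ_{22} = (r_2 − r_1²) / (1 − r_1²)
r_1² = (-0.81)² = 0.6561
Numerator = 0.535 − 0.6561 = -0.1211; denominator = 1 − 0.6561 = 0.3439
φ_{22} = -0.1211 / 0.3439 = -0.352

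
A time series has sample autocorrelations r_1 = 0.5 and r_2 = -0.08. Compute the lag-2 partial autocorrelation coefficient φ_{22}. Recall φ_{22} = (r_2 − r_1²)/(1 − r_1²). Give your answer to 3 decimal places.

-0.440

φ_{22} = (r_2 − r_1²) / (1 − r_1²)
r_1² = (0.5)² = 0.25
Numerator = -0.08 − 0.2500 = -0.3300; denominator = 1 − 0.2500 = 0.7500
φ_{22} = -0.3300 / 0.7500 = -0.440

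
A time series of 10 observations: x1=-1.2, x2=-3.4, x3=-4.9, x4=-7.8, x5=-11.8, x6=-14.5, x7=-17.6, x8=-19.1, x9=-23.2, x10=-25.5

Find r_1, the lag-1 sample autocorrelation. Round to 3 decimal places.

Mean x̄ = (-1.2 − 3.4 − 4.9 − 7.8 − 11.8 − 14.5 − 17.6 − 19.1 − 23.2 − 25.5)/10 = -12.9000
Numerator Σ_{t=1}^{9}(x_t−x̄)(x_{t+1}−x̄) = 462.1000
Denominator Σ(x_t−x̄)² = 646.3000
r_1 = 462.1000 / 646.3000 = 0.715

0.715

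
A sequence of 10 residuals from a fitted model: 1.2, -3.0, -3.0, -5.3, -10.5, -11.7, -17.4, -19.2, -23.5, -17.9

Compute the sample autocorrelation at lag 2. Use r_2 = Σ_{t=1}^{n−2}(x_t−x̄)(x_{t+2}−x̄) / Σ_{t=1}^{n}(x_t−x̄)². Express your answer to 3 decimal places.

0.454

Mean x̄ = (1.2 − 3.0 − 3.0 − 5.3 − 10.5 − 11.7 − 17.4 − 19.2 − 23.5 − 17.9)/10 = -11.0300
Numerator Σ_{t=1}^{8}(x_t−x̄)(x_{t+2}−x̄) = 282.2952
Denominator Σ(x_t−x̄)² = 622.1210
r_2 = 282.2952 / 622.1210 = 0.454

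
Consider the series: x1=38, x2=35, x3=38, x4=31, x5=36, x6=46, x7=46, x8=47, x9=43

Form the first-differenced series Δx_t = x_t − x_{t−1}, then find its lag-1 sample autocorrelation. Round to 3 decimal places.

First differences Δx: -3, 3, -7, 5, 10, 0, 1, -4
Mean of differences = 0.6250
Numerator Σ(Δx_t−Δx̄)(Δx_{t+1}−Δx̄) = -26.8906
Denominator Σ(Δx_t−Δx̄)² = 205.8750
r_1(Δx) = -26.8906 / 205.8750 = -0.131

-0.131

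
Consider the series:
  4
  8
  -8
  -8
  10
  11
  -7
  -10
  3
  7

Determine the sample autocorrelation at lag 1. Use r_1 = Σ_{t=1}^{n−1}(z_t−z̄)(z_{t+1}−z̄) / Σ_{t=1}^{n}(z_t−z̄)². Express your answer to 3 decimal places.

Mean z̄ = (4 + 8 − 8 − 8 + 10 + 11 − 7 − 10 + 3 + 7)/10 = 1.0000
Numerator Σ_{t=1}^{9}(z_t−z̄)(z_{t+1}−z̄) = 46.0000
Denominator Σ(z_t−z̄)² = 626.0000
r_1 = 46.0000 / 626.0000 = 0.073

0.073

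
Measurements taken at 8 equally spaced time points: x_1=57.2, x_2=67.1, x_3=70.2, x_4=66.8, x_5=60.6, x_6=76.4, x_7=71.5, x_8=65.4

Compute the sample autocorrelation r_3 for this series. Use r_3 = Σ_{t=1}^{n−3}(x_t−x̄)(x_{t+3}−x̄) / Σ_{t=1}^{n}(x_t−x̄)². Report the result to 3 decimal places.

Mean x̄ = (57.2 + 67.1 + 70.2 + 66.8 + 60.6 + 76.4 + 71.5 + 65.4)/8 = 66.9000
Σ(x_t−x̄)(x_{t+3}−x̄) = (0.9700) + (-1.2600) + (31.3500) + (-0.4600) + (9.4500) = 40.0500
Denominator Σ(x_t−x̄)² = 258.3800
r_3 = 40.0500 / 258.3800 = 0.155

0.155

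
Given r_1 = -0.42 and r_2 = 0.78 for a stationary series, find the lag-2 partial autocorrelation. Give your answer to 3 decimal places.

φ_{22} = (r_2 − r_1²) / (1 − r_1²)
r_1² = (-0.42)² = 0.1764
Numerator = 0.78 − 0.1764 = 0.6036; denominator = 1 − 0.1764 = 0.8236
φ_{22} = 0.6036 / 0.8236 = 0.733

0.733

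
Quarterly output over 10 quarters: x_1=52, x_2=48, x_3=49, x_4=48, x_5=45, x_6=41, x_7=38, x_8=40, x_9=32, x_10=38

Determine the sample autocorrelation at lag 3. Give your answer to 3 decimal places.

Mean x̄ = (52 + 48 + 49 + 48 + 45 + 41 + 38 + 40 + 32 + 38)/10 = 43.1000
Σ(x_t−x̄)(x_{t+3}−x̄) = (43.6100) + (9.3100) + (-12.3900) + (-24.9900) + (-5.8900) + (23.3100) + (26.0100) = 58.9700
Denominator Σ(x_t−x̄)² = 354.9000
r_3 = 58.9700 / 354.9000 = 0.166

0.166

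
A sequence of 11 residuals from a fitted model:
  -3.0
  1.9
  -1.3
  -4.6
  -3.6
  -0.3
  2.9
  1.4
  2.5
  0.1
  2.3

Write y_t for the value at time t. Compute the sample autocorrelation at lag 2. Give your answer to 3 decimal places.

0.043

Mean ȳ = (-3.0 + 1.9 − 1.3 − 4.6 − 3.6 − 0.3 + 2.9 + 1.4 + 2.5 + 0.1 + 2.3)/11 = -0.1545
Numerator Σ_{t=1}^{9}(y_t−ȳ)(y_{t+2}−ȳ) = 2.9886
Denominator Σ(y_t−ȳ)² = 70.1673
r_2 = 2.9886 / 70.1673 = 0.043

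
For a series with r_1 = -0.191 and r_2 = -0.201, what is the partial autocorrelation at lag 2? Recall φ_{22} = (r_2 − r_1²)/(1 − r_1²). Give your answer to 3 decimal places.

-0.246

φ_{22} = (r_2 − r_1²) / (1 − r_1²)
r_1² = (-0.191)² = 0.036481
Numerator = -0.201 − 0.0365 = -0.2375; denominator = 1 − 0.0365 = 0.9635
φ_{22} = -0.2375 / 0.9635 = -0.246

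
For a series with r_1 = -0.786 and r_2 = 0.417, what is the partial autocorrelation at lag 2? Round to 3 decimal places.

-0.525

φ_{22} = (r_2 − r_1²) / (1 − r_1²)
r_1² = (-0.786)² = 0.617796
Numerator = 0.417 − 0.6178 = -0.2008; denominator = 1 − 0.6178 = 0.3822
φ_{22} = -0.2008 / 0.3822 = -0.525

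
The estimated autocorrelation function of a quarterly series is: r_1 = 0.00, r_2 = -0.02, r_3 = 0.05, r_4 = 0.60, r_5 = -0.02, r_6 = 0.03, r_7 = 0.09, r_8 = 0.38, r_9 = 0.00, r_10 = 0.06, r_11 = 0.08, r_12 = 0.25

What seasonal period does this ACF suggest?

The largest autocorrelation is r_4 = 0.60, with weaker echoes at lags 8 (0.38) and 12 (0.25); the remaining lags stay at or below 0.09.
The dominant spike at lag 4 indicates a seasonal period of 4.

4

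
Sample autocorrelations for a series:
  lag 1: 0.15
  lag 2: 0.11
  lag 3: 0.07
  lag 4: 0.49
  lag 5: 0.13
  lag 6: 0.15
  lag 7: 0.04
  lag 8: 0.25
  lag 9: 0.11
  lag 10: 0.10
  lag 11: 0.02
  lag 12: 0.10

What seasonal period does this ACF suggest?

The largest autocorrelation is r_4 = 0.49, with a weaker echo at lag 8 (0.25); the remaining lags stay at or below 0.15.
The dominant spike at lag 4 indicates a seasonal period of 4.

4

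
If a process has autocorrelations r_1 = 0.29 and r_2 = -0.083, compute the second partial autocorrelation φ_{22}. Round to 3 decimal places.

-0.182

φ_{22} = (r_2 − r_1²) / (1 − r_1²)
r_1² = (0.29)² = 0.0841
Numerator = -0.083 − 0.0841 = -0.1671; denominator = 1 − 0.0841 = 0.9159
φ_{22} = -0.1671 / 0.9159 = -0.182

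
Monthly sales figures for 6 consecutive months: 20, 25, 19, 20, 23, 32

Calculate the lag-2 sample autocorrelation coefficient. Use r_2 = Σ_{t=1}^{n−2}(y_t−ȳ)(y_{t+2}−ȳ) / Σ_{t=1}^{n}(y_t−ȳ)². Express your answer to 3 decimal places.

-0.167

Mean ȳ = (20 + 25 + 19 + 20 + 23 + 32)/6 = 23.1667
Deviations from mean: -3.1667, 1.8333, -4.1667, -3.1667, -0.1667, 8.8333
Numerator Σ_{t=1}^{4}(y_t−ȳ)(y_{t+2}−ȳ) = -19.8889
Denominator Σ(y_t−ȳ)² = 118.8333
r_2 = -19.8889 / 118.8333 = -0.167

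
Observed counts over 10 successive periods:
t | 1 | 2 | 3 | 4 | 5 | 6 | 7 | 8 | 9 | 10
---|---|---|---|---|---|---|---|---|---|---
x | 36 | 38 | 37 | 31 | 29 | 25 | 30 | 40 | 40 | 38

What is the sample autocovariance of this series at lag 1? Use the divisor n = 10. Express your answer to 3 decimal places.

14.364

Mean x̄ = (36 + 38 + 37 + 31 + 29 + 25 + 30 + 40 + 40 + 38)/10 = 34.4000
Σ_{t=1}^{9}(x_t−x̄)(x_{t+1}−x̄) = 143.6400
γ_1 = 143.6400 / 10 = 14.364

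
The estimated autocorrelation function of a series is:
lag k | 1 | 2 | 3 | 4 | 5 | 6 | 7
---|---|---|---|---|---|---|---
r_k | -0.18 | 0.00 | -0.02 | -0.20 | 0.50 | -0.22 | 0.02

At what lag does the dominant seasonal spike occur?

The largest autocorrelation is r_5 = 0.50; the remaining lags stay at or below 0.02.
The dominant spike at lag 5 indicates a seasonal period of 5.

5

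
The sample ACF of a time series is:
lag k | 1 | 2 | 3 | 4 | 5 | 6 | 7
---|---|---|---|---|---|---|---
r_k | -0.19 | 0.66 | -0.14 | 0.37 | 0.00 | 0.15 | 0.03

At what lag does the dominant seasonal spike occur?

2

The largest autocorrelation is r_2 = 0.66, with weaker echoes at lags 4 (0.37) and 6 (0.15); the remaining lags stay at or below 0.03.
The dominant spike at lag 2 indicates a seasonal period of 2.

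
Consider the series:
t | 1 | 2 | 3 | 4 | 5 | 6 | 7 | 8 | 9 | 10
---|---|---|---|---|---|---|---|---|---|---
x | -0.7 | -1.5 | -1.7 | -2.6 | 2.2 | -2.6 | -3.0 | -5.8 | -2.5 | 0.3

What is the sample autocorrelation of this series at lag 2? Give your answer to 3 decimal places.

Mean x̄ = (-0.7 − 1.5 − 1.7 − 2.6 + 2.2 − 2.6 − 3.0 − 5.8 − 2.5 + 0.3)/10 = -1.7900
Numerator Σ_{t=1}^{8}(x_t−x̄)(x_{t+2}−x̄) = -8.2232
Denominator Σ(x_t−x̄)² = 40.9290
r_2 = -8.2232 / 40.9290 = -0.201

-0.201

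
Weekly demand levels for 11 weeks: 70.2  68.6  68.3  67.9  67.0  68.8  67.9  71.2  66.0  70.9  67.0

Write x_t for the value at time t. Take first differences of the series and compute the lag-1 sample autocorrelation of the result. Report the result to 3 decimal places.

-0.792

First differences Δx: -1.6, -0.3, -0.4, -0.9, 1.8, -0.9, 3.3, -5.2, 4.9, -3.9
Mean of differences = -0.3200
Numerator Σ(Δx_t−Δx̄)(Δx_{t+1}−Δx̄) = -66.3664
Denominator Σ(Δx_t−Δx̄)² = 83.7960
r_1(Δx) = -66.3664 / 83.7960 = -0.792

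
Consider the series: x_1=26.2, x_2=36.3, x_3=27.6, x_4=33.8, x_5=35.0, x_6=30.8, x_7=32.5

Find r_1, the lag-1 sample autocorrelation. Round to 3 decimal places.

Mean x̄ = (26.2 + 36.3 + 27.6 + 33.8 + 35.0 + 30.8 + 32.5)/7 = 31.7429
Deviations from mean: -5.5429, 4.5571, -4.1429, 2.0571, 3.2571, -0.9429, 0.7571
Numerator Σ_{t=1}^{6}(x_t−x̄)(x_{t+1}−x̄) = -49.7461
Denominator Σ(x_t−x̄)² = 84.9571
r_1 = -49.7461 / 84.9571 = -0.586

-0.586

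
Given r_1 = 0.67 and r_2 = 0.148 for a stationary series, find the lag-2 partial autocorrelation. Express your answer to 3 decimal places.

-0.546

φ_{22} = (r_2 − r_1²) / (1 − r_1²)
r_1² = (0.67)² = 0.4489
Numerator = 0.148 − 0.4489 = -0.3009; denominator = 1 − 0.4489 = 0.5511
φ_{22} = -0.3009 / 0.5511 = -0.546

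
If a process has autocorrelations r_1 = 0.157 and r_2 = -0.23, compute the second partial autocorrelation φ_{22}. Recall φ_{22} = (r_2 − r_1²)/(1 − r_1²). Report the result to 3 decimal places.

φ_{22} = (r_2 − r_1²) / (1 − r_1²)
r_1² = (0.157)² = 0.024649
Numerator = -0.23 − 0.0246 = -0.2546; denominator = 1 − 0.0246 = 0.9754
φ_{22} = -0.2546 / 0.9754 = -0.261

-0.261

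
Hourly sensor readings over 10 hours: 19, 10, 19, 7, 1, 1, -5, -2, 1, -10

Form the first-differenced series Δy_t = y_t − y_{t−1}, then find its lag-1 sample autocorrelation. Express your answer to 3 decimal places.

-0.468

First differences Δy: -9, 9, -12, -6, 0, -6, 3, 3, -11
Mean of differences = -3.2222
Numerator Σ(Δy_t−Δȳ)(Δy_{t+1}−Δȳ) = -198.3827
Denominator Σ(Δy_t−Δȳ)² = 423.5556
r_1(Δy) = -198.3827 / 423.5556 = -0.468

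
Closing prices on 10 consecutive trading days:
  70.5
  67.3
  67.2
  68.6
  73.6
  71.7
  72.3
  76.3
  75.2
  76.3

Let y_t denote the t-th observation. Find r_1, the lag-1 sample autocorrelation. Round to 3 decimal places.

Mean ȳ = (70.5 + 67.3 + 67.2 + 68.6 + 73.6 + 71.7 + 72.3 + 76.3 + 75.2 + 76.3)/10 = 71.9000
Numerator Σ_{t=1}^{9}(y_t−ȳ)(y_{t+1}−ȳ) = 68.3400
Denominator Σ(y_t−ȳ)² = 108.8000
r_1 = 68.3400 / 108.8000 = 0.628

0.628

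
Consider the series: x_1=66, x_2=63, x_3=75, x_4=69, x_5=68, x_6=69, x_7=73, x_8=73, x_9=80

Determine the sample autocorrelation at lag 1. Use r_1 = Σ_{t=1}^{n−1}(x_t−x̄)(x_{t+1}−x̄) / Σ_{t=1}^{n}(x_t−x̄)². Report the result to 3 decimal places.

0.131

Mean x̄ = (66 + 63 + 75 + 69 + 68 + 69 + 73 + 73 + 80)/9 = 70.6667
Numerator Σ_{t=1}^{8}(x_t−x̄)(x_{t+1}−x̄) = 27.5556
Denominator Σ(x_t−x̄)² = 210.0000
r_1 = 27.5556 / 210.0000 = 0.131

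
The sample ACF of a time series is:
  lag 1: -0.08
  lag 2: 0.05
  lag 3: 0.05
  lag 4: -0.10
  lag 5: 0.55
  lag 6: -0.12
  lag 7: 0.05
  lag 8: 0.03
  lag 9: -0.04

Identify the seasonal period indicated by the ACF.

The largest autocorrelation is r_5 = 0.55; the remaining lags stay at or below 0.05.
The dominant spike at lag 5 indicates a seasonal period of 5.

5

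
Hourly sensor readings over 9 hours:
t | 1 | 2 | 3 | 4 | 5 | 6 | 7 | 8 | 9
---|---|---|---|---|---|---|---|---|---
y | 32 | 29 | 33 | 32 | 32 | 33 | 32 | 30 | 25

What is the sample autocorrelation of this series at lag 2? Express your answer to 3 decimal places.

Mean ȳ = (32 + 29 + 33 + 32 + 32 + 33 + 32 + 30 + 25)/9 = 30.8889
Numerator Σ_{t=1}^{7}(y_t−ȳ)(y_{t+2}−ȳ) = -2.2469
Denominator Σ(y_t−ȳ)² = 52.8889
r_2 = -2.2469 / 52.8889 = -0.042

-0.042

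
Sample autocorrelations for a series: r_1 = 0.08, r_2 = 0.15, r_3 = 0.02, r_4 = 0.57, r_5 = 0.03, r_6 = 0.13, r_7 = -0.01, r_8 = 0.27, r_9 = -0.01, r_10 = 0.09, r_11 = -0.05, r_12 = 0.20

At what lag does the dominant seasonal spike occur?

4

The largest autocorrelation is r_4 = 0.57, with weaker echoes at lags 8 (0.27) and 12 (0.20); the remaining lags stay at or below 0.15.
The dominant spike at lag 4 indicates a seasonal period of 4.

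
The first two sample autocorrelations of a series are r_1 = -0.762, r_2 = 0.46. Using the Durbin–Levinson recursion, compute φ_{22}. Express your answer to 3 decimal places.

-0.288

φ_{22} = (r_2 − r_1²) / (1 − r_1²)
r_1² = (-0.762)² = 0.580644
Numerator = 0.46 − 0.5806 = -0.1206; denominator = 1 − 0.5806 = 0.4194
φ_{22} = -0.1206 / 0.4194 = -0.288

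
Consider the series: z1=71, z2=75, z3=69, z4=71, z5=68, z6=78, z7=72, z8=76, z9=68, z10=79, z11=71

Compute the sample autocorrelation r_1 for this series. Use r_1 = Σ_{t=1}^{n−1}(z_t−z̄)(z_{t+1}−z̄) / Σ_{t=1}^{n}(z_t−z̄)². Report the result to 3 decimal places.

-0.562

Mean z̄ = (71 + 75 + 69 + 71 + 68 + 78 + 72 + 76 + 68 + 79 + 71)/11 = 72.5455
Numerator Σ_{t=1}^{10}(z_t−z̄)(z_{t+1}−z̄) = -84.6612
Denominator Σ(z_t−z̄)² = 150.7273
r_1 = -84.6612 / 150.7273 = -0.562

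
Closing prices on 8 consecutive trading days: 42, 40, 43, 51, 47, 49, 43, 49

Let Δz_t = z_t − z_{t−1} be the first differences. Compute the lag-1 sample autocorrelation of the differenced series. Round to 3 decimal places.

First differences Δz: -2, 3, 8, -4, 2, -6, 6
Mean of differences = 1.0000
Numerator Σ(Δz_t−Δz̄)(Δz_{t+1}−Δz̄) = -74.0000
Denominator Σ(Δz_t−Δz̄)² = 162.0000
r_1(Δz) = -74.0000 / 162.0000 = -0.457

-0.457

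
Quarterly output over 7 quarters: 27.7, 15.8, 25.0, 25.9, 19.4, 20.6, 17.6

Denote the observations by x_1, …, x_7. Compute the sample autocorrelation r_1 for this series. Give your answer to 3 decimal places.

Mean x̄ = (27.7 + 15.8 + 25.0 + 25.9 + 19.4 + 20.6 + 17.6)/7 = 21.7143
Numerator Σ_{t=1}^{6}(x_t−x̄)(x_{t+1}−x̄) = -43.6045
Denominator Σ(x_t−x̄)² = 122.6486
r_1 = -43.6045 / 122.6486 = -0.356

-0.356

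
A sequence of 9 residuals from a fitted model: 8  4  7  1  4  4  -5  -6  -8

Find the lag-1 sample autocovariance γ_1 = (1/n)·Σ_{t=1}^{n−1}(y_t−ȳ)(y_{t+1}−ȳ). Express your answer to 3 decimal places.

Mean ȳ = (8 + 4 + 7 + 1 + 4 + 4 − 5 − 6 − 8)/9 = 1.0000
Σ_{t=1}^{8}(y_t−ȳ)(y_{t+1}−ȳ) = 135.0000
γ_1 = 135.0000 / 9 = 15.000

15.000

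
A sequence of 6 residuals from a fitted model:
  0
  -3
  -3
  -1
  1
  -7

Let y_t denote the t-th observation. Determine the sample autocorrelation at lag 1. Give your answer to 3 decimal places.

-0.335

Mean ȳ = (0 − 3 − 3 − 1 + 1 − 7)/6 = -2.1667
Deviations from mean: 2.1667, -0.8333, -0.8333, 1.1667, 3.1667, -4.8333
Σ(y_t−ȳ)(y_{t+1}−ȳ) = (-1.8056) + (0.6944) + (-0.9722) + (3.6944) + (-15.3056) = -13.6944
Denominator Σ(y_t−ȳ)² = 40.8333
r_1 = -13.6944 / 40.8333 = -0.335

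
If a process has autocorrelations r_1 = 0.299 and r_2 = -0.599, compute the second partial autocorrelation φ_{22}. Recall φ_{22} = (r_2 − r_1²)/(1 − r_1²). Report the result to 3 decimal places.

φ_{22} = (r_2 − r_1²) / (1 − r_1²)
r_1² = (0.299)² = 0.089401
Numerator = -0.599 − 0.0894 = -0.6884; denominator = 1 − 0.0894 = 0.9106
φ_{22} = -0.6884 / 0.9106 = -0.756

-0.756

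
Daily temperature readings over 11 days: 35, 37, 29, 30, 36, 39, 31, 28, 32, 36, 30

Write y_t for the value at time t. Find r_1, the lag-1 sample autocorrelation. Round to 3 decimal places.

Mean ȳ = (35 + 37 + 29 + 30 + 36 + 39 + 31 + 28 + 32 + 36 + 30)/11 = 33.0000
Numerator Σ_{t=1}^{10}(y_t−ȳ)(y_{t+1}−ȳ) = 4.0000
Denominator Σ(y_t−ȳ)² = 138.0000
r_1 = 4.0000 / 138.0000 = 0.029

0.029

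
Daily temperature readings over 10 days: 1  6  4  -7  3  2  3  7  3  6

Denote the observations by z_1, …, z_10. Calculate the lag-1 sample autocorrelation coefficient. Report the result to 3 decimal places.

Mean z̄ = (1 + 6 + 4 − 7 + 3 + 2 + 3 + 7 + 3 + 6)/10 = 2.8000
Numerator Σ_{t=1}^{9}(z_t−z̄)(z_{t+1}−z̄) = -13.6400
Denominator Σ(z_t−z̄)² = 139.6000
r_1 = -13.6400 / 139.6000 = -0.098

-0.098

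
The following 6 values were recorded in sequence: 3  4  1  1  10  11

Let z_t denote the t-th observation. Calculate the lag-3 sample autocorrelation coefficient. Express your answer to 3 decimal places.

-0.214

Mean z̄ = (3 + 4 + 1 + 1 + 10 + 11)/6 = 5.0000
Σ(z_t−z̄)(z_{t+3}−z̄) = (8.0000) + (-5.0000) + (-24.0000) = -21.0000
Denominator Σ(z_t−z̄)² = 98.0000
r_3 = -21.0000 / 98.0000 = -0.214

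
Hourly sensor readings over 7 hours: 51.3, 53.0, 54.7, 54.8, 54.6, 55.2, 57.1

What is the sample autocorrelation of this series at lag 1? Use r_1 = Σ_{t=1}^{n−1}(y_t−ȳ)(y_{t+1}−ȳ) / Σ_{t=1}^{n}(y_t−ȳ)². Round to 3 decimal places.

0.326

Mean ȳ = (51.3 + 53.0 + 54.7 + 54.8 + 54.6 + 55.2 + 57.1)/7 = 54.3857
Deviations from mean: -3.0857, -1.3857, 0.3143, 0.4143, 0.2143, 0.8143, 2.7143
Numerator Σ_{t=1}^{6}(y_t−ȳ)(y_{t+1}−ȳ) = 6.4441
Denominator Σ(y_t−ȳ)² = 19.7886
r_1 = 6.4441 / 19.7886 = 0.326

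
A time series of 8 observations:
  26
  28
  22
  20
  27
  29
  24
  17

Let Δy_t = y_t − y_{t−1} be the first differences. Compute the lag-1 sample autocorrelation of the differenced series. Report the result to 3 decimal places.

First differences Δy: 2, -6, -2, 7, 2, -5, -7
Mean of differences = -1.2857
Numerator Σ(Δy_t−Δȳ)(Δy_{t+1}−Δȳ) = 18.2041
Denominator Σ(Δy_t−Δȳ)² = 159.4286
r_1(Δy) = 18.2041 / 159.4286 = 0.114

0.114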